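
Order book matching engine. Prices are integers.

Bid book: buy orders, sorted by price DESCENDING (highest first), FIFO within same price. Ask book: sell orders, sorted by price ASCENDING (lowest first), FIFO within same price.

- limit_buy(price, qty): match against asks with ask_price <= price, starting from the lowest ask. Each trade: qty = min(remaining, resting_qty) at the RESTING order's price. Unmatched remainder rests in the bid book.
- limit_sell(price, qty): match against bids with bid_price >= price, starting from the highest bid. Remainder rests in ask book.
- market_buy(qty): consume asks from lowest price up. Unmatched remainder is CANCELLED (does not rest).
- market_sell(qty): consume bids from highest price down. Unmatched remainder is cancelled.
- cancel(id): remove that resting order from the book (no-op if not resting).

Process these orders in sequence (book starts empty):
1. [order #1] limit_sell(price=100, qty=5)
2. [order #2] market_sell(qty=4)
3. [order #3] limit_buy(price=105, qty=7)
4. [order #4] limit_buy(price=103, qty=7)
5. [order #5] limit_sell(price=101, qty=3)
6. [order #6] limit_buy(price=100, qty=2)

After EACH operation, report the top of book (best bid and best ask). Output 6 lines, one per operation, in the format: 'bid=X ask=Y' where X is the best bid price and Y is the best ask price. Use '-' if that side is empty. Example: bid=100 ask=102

Answer: bid=- ask=100
bid=- ask=100
bid=105 ask=-
bid=105 ask=-
bid=103 ask=-
bid=103 ask=-

Derivation:
After op 1 [order #1] limit_sell(price=100, qty=5): fills=none; bids=[-] asks=[#1:5@100]
After op 2 [order #2] market_sell(qty=4): fills=none; bids=[-] asks=[#1:5@100]
After op 3 [order #3] limit_buy(price=105, qty=7): fills=#3x#1:5@100; bids=[#3:2@105] asks=[-]
After op 4 [order #4] limit_buy(price=103, qty=7): fills=none; bids=[#3:2@105 #4:7@103] asks=[-]
After op 5 [order #5] limit_sell(price=101, qty=3): fills=#3x#5:2@105 #4x#5:1@103; bids=[#4:6@103] asks=[-]
After op 6 [order #6] limit_buy(price=100, qty=2): fills=none; bids=[#4:6@103 #6:2@100] asks=[-]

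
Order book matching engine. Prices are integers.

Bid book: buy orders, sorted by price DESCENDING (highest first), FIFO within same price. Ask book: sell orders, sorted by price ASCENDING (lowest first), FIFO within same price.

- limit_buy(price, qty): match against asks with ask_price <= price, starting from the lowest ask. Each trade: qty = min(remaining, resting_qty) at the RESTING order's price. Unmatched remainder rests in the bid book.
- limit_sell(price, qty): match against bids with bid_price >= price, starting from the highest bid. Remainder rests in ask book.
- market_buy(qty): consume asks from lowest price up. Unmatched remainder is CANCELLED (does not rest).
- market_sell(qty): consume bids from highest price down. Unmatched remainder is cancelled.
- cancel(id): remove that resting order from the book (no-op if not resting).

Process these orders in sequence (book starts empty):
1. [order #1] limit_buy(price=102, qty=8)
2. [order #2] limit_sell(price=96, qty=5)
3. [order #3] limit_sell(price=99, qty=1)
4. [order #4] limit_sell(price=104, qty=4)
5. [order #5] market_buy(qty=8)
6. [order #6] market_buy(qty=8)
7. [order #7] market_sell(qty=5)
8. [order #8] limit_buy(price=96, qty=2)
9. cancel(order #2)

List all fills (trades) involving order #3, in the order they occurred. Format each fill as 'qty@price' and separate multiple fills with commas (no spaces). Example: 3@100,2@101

Answer: 1@102

Derivation:
After op 1 [order #1] limit_buy(price=102, qty=8): fills=none; bids=[#1:8@102] asks=[-]
After op 2 [order #2] limit_sell(price=96, qty=5): fills=#1x#2:5@102; bids=[#1:3@102] asks=[-]
After op 3 [order #3] limit_sell(price=99, qty=1): fills=#1x#3:1@102; bids=[#1:2@102] asks=[-]
After op 4 [order #4] limit_sell(price=104, qty=4): fills=none; bids=[#1:2@102] asks=[#4:4@104]
After op 5 [order #5] market_buy(qty=8): fills=#5x#4:4@104; bids=[#1:2@102] asks=[-]
After op 6 [order #6] market_buy(qty=8): fills=none; bids=[#1:2@102] asks=[-]
After op 7 [order #7] market_sell(qty=5): fills=#1x#7:2@102; bids=[-] asks=[-]
After op 8 [order #8] limit_buy(price=96, qty=2): fills=none; bids=[#8:2@96] asks=[-]
After op 9 cancel(order #2): fills=none; bids=[#8:2@96] asks=[-]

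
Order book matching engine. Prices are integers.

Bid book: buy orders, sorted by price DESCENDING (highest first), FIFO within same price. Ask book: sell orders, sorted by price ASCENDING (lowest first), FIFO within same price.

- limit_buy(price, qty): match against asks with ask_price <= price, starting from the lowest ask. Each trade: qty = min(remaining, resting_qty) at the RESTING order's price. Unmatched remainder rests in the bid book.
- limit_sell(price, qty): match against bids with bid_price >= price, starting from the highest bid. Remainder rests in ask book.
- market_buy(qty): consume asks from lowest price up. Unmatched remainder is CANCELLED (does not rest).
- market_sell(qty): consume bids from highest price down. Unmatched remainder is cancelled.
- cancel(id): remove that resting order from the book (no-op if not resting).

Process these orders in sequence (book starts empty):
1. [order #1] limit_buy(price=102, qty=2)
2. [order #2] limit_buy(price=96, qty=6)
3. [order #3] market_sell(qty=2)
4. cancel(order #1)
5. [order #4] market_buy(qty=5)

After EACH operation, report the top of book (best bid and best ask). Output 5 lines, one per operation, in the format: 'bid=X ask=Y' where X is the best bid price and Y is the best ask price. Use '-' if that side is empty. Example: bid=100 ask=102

After op 1 [order #1] limit_buy(price=102, qty=2): fills=none; bids=[#1:2@102] asks=[-]
After op 2 [order #2] limit_buy(price=96, qty=6): fills=none; bids=[#1:2@102 #2:6@96] asks=[-]
After op 3 [order #3] market_sell(qty=2): fills=#1x#3:2@102; bids=[#2:6@96] asks=[-]
After op 4 cancel(order #1): fills=none; bids=[#2:6@96] asks=[-]
After op 5 [order #4] market_buy(qty=5): fills=none; bids=[#2:6@96] asks=[-]

Answer: bid=102 ask=-
bid=102 ask=-
bid=96 ask=-
bid=96 ask=-
bid=96 ask=-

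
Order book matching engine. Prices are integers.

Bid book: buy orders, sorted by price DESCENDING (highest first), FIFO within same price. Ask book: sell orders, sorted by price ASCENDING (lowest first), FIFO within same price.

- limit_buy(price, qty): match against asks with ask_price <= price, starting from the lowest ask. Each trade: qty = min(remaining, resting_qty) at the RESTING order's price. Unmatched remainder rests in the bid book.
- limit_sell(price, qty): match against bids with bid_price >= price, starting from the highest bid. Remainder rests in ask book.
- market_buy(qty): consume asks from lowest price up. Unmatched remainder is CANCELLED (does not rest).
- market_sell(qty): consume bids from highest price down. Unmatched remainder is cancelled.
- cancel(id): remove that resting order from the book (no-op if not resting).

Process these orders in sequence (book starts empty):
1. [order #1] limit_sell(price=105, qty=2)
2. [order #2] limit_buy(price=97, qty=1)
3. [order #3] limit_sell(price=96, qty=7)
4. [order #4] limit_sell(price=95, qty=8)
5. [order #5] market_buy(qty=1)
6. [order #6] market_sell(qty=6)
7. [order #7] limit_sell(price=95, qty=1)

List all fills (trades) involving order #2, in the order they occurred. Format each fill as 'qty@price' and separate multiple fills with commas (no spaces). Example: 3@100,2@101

After op 1 [order #1] limit_sell(price=105, qty=2): fills=none; bids=[-] asks=[#1:2@105]
After op 2 [order #2] limit_buy(price=97, qty=1): fills=none; bids=[#2:1@97] asks=[#1:2@105]
After op 3 [order #3] limit_sell(price=96, qty=7): fills=#2x#3:1@97; bids=[-] asks=[#3:6@96 #1:2@105]
After op 4 [order #4] limit_sell(price=95, qty=8): fills=none; bids=[-] asks=[#4:8@95 #3:6@96 #1:2@105]
After op 5 [order #5] market_buy(qty=1): fills=#5x#4:1@95; bids=[-] asks=[#4:7@95 #3:6@96 #1:2@105]
After op 6 [order #6] market_sell(qty=6): fills=none; bids=[-] asks=[#4:7@95 #3:6@96 #1:2@105]
After op 7 [order #7] limit_sell(price=95, qty=1): fills=none; bids=[-] asks=[#4:7@95 #7:1@95 #3:6@96 #1:2@105]

Answer: 1@97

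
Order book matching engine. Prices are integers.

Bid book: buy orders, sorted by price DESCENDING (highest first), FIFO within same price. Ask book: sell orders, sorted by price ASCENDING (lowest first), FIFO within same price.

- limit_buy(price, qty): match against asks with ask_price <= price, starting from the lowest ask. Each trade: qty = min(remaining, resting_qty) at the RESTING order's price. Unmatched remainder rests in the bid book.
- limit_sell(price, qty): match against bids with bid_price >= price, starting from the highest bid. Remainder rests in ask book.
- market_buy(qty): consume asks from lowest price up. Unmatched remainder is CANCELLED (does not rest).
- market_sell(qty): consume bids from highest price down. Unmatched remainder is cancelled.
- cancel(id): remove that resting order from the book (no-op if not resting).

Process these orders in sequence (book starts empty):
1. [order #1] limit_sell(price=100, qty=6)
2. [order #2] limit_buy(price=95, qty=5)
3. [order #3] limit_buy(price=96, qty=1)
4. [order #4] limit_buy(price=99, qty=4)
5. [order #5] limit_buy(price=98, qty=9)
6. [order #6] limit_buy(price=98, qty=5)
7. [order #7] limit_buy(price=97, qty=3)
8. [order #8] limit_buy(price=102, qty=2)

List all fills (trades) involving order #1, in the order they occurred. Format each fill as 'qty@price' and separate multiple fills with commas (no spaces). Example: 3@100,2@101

Answer: 2@100

Derivation:
After op 1 [order #1] limit_sell(price=100, qty=6): fills=none; bids=[-] asks=[#1:6@100]
After op 2 [order #2] limit_buy(price=95, qty=5): fills=none; bids=[#2:5@95] asks=[#1:6@100]
After op 3 [order #3] limit_buy(price=96, qty=1): fills=none; bids=[#3:1@96 #2:5@95] asks=[#1:6@100]
After op 4 [order #4] limit_buy(price=99, qty=4): fills=none; bids=[#4:4@99 #3:1@96 #2:5@95] asks=[#1:6@100]
After op 5 [order #5] limit_buy(price=98, qty=9): fills=none; bids=[#4:4@99 #5:9@98 #3:1@96 #2:5@95] asks=[#1:6@100]
After op 6 [order #6] limit_buy(price=98, qty=5): fills=none; bids=[#4:4@99 #5:9@98 #6:5@98 #3:1@96 #2:5@95] asks=[#1:6@100]
After op 7 [order #7] limit_buy(price=97, qty=3): fills=none; bids=[#4:4@99 #5:9@98 #6:5@98 #7:3@97 #3:1@96 #2:5@95] asks=[#1:6@100]
After op 8 [order #8] limit_buy(price=102, qty=2): fills=#8x#1:2@100; bids=[#4:4@99 #5:9@98 #6:5@98 #7:3@97 #3:1@96 #2:5@95] asks=[#1:4@100]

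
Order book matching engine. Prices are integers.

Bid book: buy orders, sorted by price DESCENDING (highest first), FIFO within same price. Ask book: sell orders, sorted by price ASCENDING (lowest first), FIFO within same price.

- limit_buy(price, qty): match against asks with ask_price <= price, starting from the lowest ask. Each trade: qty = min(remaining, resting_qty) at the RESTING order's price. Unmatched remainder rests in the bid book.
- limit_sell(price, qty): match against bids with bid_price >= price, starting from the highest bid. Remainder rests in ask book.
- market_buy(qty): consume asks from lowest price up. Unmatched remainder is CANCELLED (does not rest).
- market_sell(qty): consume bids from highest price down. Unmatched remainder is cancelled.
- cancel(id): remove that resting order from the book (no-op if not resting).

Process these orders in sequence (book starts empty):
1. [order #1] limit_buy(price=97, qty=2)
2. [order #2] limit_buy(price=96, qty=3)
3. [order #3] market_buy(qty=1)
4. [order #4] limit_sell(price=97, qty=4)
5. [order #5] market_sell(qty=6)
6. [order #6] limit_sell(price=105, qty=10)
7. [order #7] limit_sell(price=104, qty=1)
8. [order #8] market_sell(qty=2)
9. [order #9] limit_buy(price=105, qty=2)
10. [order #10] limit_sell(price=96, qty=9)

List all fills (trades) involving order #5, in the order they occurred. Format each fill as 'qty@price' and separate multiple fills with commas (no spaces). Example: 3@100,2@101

After op 1 [order #1] limit_buy(price=97, qty=2): fills=none; bids=[#1:2@97] asks=[-]
After op 2 [order #2] limit_buy(price=96, qty=3): fills=none; bids=[#1:2@97 #2:3@96] asks=[-]
After op 3 [order #3] market_buy(qty=1): fills=none; bids=[#1:2@97 #2:3@96] asks=[-]
After op 4 [order #4] limit_sell(price=97, qty=4): fills=#1x#4:2@97; bids=[#2:3@96] asks=[#4:2@97]
After op 5 [order #5] market_sell(qty=6): fills=#2x#5:3@96; bids=[-] asks=[#4:2@97]
After op 6 [order #6] limit_sell(price=105, qty=10): fills=none; bids=[-] asks=[#4:2@97 #6:10@105]
After op 7 [order #7] limit_sell(price=104, qty=1): fills=none; bids=[-] asks=[#4:2@97 #7:1@104 #6:10@105]
After op 8 [order #8] market_sell(qty=2): fills=none; bids=[-] asks=[#4:2@97 #7:1@104 #6:10@105]
After op 9 [order #9] limit_buy(price=105, qty=2): fills=#9x#4:2@97; bids=[-] asks=[#7:1@104 #6:10@105]
After op 10 [order #10] limit_sell(price=96, qty=9): fills=none; bids=[-] asks=[#10:9@96 #7:1@104 #6:10@105]

Answer: 3@96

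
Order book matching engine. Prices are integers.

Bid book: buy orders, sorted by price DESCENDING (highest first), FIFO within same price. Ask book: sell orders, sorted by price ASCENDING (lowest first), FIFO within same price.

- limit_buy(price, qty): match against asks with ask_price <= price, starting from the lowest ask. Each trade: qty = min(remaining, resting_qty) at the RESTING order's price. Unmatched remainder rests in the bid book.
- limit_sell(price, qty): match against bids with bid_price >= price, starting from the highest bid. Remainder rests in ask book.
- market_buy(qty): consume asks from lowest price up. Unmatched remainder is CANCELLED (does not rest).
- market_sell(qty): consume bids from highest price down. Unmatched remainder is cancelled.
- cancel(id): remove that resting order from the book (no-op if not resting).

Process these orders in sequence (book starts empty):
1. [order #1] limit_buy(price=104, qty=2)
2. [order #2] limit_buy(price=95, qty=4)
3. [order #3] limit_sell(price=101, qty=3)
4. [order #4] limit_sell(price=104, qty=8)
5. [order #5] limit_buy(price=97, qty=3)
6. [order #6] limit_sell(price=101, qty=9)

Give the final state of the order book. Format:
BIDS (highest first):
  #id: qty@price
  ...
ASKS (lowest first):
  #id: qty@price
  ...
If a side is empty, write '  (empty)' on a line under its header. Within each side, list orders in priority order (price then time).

Answer: BIDS (highest first):
  #5: 3@97
  #2: 4@95
ASKS (lowest first):
  #3: 1@101
  #6: 9@101
  #4: 8@104

Derivation:
After op 1 [order #1] limit_buy(price=104, qty=2): fills=none; bids=[#1:2@104] asks=[-]
After op 2 [order #2] limit_buy(price=95, qty=4): fills=none; bids=[#1:2@104 #2:4@95] asks=[-]
After op 3 [order #3] limit_sell(price=101, qty=3): fills=#1x#3:2@104; bids=[#2:4@95] asks=[#3:1@101]
After op 4 [order #4] limit_sell(price=104, qty=8): fills=none; bids=[#2:4@95] asks=[#3:1@101 #4:8@104]
After op 5 [order #5] limit_buy(price=97, qty=3): fills=none; bids=[#5:3@97 #2:4@95] asks=[#3:1@101 #4:8@104]
After op 6 [order #6] limit_sell(price=101, qty=9): fills=none; bids=[#5:3@97 #2:4@95] asks=[#3:1@101 #6:9@101 #4:8@104]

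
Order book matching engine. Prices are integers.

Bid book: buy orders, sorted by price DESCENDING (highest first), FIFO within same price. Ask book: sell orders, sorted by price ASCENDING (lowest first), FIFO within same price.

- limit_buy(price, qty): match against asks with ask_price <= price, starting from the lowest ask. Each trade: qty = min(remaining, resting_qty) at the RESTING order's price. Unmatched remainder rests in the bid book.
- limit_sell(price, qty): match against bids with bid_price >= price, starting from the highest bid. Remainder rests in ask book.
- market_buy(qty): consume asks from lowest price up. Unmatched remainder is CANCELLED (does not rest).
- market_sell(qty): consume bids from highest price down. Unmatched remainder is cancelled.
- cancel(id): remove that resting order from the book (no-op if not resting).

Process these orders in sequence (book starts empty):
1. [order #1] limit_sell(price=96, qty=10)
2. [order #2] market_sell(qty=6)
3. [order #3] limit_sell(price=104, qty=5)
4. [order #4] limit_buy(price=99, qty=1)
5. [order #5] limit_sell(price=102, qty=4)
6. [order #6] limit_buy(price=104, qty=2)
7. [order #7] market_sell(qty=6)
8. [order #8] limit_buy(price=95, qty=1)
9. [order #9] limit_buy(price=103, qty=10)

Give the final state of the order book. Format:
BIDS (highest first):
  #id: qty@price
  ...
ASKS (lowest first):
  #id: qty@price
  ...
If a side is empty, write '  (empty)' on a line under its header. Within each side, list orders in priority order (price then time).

Answer: BIDS (highest first):
  #8: 1@95
ASKS (lowest first):
  #5: 1@102
  #3: 5@104

Derivation:
After op 1 [order #1] limit_sell(price=96, qty=10): fills=none; bids=[-] asks=[#1:10@96]
After op 2 [order #2] market_sell(qty=6): fills=none; bids=[-] asks=[#1:10@96]
After op 3 [order #3] limit_sell(price=104, qty=5): fills=none; bids=[-] asks=[#1:10@96 #3:5@104]
After op 4 [order #4] limit_buy(price=99, qty=1): fills=#4x#1:1@96; bids=[-] asks=[#1:9@96 #3:5@104]
After op 5 [order #5] limit_sell(price=102, qty=4): fills=none; bids=[-] asks=[#1:9@96 #5:4@102 #3:5@104]
After op 6 [order #6] limit_buy(price=104, qty=2): fills=#6x#1:2@96; bids=[-] asks=[#1:7@96 #5:4@102 #3:5@104]
After op 7 [order #7] market_sell(qty=6): fills=none; bids=[-] asks=[#1:7@96 #5:4@102 #3:5@104]
After op 8 [order #8] limit_buy(price=95, qty=1): fills=none; bids=[#8:1@95] asks=[#1:7@96 #5:4@102 #3:5@104]
After op 9 [order #9] limit_buy(price=103, qty=10): fills=#9x#1:7@96 #9x#5:3@102; bids=[#8:1@95] asks=[#5:1@102 #3:5@104]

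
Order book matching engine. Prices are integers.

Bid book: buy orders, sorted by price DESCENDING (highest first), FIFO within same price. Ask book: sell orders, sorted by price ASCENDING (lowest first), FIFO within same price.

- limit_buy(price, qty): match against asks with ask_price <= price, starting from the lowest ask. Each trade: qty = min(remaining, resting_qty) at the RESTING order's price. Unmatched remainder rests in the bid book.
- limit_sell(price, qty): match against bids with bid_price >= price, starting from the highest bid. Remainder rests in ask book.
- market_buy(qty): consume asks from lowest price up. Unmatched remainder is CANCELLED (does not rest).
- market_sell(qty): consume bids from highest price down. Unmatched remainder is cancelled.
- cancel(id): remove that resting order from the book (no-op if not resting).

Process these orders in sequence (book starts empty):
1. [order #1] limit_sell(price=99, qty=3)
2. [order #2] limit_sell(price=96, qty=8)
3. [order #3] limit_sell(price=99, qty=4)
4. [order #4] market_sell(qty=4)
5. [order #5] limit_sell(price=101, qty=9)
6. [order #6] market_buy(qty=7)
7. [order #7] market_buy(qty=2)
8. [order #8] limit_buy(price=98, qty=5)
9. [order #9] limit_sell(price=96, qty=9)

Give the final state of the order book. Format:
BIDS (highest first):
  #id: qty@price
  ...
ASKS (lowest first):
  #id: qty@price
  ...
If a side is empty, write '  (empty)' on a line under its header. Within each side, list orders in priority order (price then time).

Answer: BIDS (highest first):
  (empty)
ASKS (lowest first):
  #9: 4@96
  #1: 2@99
  #3: 4@99
  #5: 9@101

Derivation:
After op 1 [order #1] limit_sell(price=99, qty=3): fills=none; bids=[-] asks=[#1:3@99]
After op 2 [order #2] limit_sell(price=96, qty=8): fills=none; bids=[-] asks=[#2:8@96 #1:3@99]
After op 3 [order #3] limit_sell(price=99, qty=4): fills=none; bids=[-] asks=[#2:8@96 #1:3@99 #3:4@99]
After op 4 [order #4] market_sell(qty=4): fills=none; bids=[-] asks=[#2:8@96 #1:3@99 #3:4@99]
After op 5 [order #5] limit_sell(price=101, qty=9): fills=none; bids=[-] asks=[#2:8@96 #1:3@99 #3:4@99 #5:9@101]
After op 6 [order #6] market_buy(qty=7): fills=#6x#2:7@96; bids=[-] asks=[#2:1@96 #1:3@99 #3:4@99 #5:9@101]
After op 7 [order #7] market_buy(qty=2): fills=#7x#2:1@96 #7x#1:1@99; bids=[-] asks=[#1:2@99 #3:4@99 #5:9@101]
After op 8 [order #8] limit_buy(price=98, qty=5): fills=none; bids=[#8:5@98] asks=[#1:2@99 #3:4@99 #5:9@101]
After op 9 [order #9] limit_sell(price=96, qty=9): fills=#8x#9:5@98; bids=[-] asks=[#9:4@96 #1:2@99 #3:4@99 #5:9@101]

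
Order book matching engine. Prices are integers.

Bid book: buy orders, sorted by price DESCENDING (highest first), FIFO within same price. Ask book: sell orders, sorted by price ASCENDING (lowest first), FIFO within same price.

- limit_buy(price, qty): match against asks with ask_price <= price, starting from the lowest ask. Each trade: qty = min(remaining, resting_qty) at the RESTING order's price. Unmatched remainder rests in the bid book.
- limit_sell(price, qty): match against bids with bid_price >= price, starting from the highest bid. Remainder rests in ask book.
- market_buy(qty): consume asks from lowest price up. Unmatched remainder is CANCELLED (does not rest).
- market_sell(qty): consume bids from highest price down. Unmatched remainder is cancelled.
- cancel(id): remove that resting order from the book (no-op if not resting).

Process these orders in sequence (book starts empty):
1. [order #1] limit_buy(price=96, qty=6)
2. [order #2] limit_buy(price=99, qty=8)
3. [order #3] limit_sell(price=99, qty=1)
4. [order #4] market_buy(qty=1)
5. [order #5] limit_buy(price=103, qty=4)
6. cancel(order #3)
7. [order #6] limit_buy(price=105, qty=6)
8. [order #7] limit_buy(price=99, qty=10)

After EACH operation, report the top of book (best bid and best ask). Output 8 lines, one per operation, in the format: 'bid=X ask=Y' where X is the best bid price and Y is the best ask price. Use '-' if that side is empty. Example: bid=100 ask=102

Answer: bid=96 ask=-
bid=99 ask=-
bid=99 ask=-
bid=99 ask=-
bid=103 ask=-
bid=103 ask=-
bid=105 ask=-
bid=105 ask=-

Derivation:
After op 1 [order #1] limit_buy(price=96, qty=6): fills=none; bids=[#1:6@96] asks=[-]
After op 2 [order #2] limit_buy(price=99, qty=8): fills=none; bids=[#2:8@99 #1:6@96] asks=[-]
After op 3 [order #3] limit_sell(price=99, qty=1): fills=#2x#3:1@99; bids=[#2:7@99 #1:6@96] asks=[-]
After op 4 [order #4] market_buy(qty=1): fills=none; bids=[#2:7@99 #1:6@96] asks=[-]
After op 5 [order #5] limit_buy(price=103, qty=4): fills=none; bids=[#5:4@103 #2:7@99 #1:6@96] asks=[-]
After op 6 cancel(order #3): fills=none; bids=[#5:4@103 #2:7@99 #1:6@96] asks=[-]
After op 7 [order #6] limit_buy(price=105, qty=6): fills=none; bids=[#6:6@105 #5:4@103 #2:7@99 #1:6@96] asks=[-]
After op 8 [order #7] limit_buy(price=99, qty=10): fills=none; bids=[#6:6@105 #5:4@103 #2:7@99 #7:10@99 #1:6@96] asks=[-]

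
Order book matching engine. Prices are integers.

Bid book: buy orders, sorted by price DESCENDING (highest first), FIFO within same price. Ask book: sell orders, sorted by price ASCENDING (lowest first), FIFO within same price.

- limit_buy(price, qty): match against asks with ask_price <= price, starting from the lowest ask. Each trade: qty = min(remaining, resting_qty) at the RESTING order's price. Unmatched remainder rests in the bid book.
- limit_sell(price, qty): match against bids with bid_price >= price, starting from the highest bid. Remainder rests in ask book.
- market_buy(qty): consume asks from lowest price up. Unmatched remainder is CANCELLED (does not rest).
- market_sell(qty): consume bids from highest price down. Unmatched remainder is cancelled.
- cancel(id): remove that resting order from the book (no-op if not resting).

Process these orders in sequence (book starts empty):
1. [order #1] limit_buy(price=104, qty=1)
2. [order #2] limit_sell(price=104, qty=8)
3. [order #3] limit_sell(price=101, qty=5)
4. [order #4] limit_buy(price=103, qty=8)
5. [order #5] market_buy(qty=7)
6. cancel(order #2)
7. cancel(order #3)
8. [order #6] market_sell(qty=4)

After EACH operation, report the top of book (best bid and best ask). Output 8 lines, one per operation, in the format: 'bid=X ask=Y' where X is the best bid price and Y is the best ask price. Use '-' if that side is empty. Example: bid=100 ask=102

After op 1 [order #1] limit_buy(price=104, qty=1): fills=none; bids=[#1:1@104] asks=[-]
After op 2 [order #2] limit_sell(price=104, qty=8): fills=#1x#2:1@104; bids=[-] asks=[#2:7@104]
After op 3 [order #3] limit_sell(price=101, qty=5): fills=none; bids=[-] asks=[#3:5@101 #2:7@104]
After op 4 [order #4] limit_buy(price=103, qty=8): fills=#4x#3:5@101; bids=[#4:3@103] asks=[#2:7@104]
After op 5 [order #5] market_buy(qty=7): fills=#5x#2:7@104; bids=[#4:3@103] asks=[-]
After op 6 cancel(order #2): fills=none; bids=[#4:3@103] asks=[-]
After op 7 cancel(order #3): fills=none; bids=[#4:3@103] asks=[-]
After op 8 [order #6] market_sell(qty=4): fills=#4x#6:3@103; bids=[-] asks=[-]

Answer: bid=104 ask=-
bid=- ask=104
bid=- ask=101
bid=103 ask=104
bid=103 ask=-
bid=103 ask=-
bid=103 ask=-
bid=- ask=-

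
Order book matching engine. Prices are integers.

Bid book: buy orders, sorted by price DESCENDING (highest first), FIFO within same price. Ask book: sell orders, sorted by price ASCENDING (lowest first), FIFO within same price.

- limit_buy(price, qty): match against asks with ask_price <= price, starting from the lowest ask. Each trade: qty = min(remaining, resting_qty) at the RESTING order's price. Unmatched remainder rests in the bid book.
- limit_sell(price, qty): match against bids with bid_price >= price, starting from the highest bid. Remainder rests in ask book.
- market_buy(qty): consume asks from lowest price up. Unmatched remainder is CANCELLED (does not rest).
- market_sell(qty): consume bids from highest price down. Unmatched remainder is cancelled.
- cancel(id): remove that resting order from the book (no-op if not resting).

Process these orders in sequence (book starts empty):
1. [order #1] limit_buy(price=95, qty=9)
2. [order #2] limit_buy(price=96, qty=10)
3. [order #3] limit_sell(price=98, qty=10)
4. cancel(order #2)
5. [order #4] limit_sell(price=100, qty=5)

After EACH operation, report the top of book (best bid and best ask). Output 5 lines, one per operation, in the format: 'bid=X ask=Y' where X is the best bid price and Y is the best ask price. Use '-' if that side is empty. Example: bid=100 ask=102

Answer: bid=95 ask=-
bid=96 ask=-
bid=96 ask=98
bid=95 ask=98
bid=95 ask=98

Derivation:
After op 1 [order #1] limit_buy(price=95, qty=9): fills=none; bids=[#1:9@95] asks=[-]
After op 2 [order #2] limit_buy(price=96, qty=10): fills=none; bids=[#2:10@96 #1:9@95] asks=[-]
After op 3 [order #3] limit_sell(price=98, qty=10): fills=none; bids=[#2:10@96 #1:9@95] asks=[#3:10@98]
After op 4 cancel(order #2): fills=none; bids=[#1:9@95] asks=[#3:10@98]
After op 5 [order #4] limit_sell(price=100, qty=5): fills=none; bids=[#1:9@95] asks=[#3:10@98 #4:5@100]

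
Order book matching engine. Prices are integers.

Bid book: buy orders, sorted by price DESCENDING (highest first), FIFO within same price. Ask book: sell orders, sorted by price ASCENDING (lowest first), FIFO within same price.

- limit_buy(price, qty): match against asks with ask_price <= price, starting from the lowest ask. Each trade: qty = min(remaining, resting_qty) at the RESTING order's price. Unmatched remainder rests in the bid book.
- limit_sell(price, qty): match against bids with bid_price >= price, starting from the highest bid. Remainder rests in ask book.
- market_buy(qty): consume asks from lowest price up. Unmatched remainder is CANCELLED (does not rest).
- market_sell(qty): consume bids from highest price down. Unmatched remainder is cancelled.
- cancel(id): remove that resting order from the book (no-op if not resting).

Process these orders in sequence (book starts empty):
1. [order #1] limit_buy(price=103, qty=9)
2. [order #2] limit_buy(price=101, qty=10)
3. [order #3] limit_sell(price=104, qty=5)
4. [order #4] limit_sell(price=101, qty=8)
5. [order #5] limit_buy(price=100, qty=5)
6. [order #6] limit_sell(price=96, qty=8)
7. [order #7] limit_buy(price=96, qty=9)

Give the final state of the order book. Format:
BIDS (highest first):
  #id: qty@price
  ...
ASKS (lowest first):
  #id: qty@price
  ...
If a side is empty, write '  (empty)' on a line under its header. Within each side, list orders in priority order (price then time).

Answer: BIDS (highest first):
  #2: 3@101
  #5: 5@100
  #7: 9@96
ASKS (lowest first):
  #3: 5@104

Derivation:
After op 1 [order #1] limit_buy(price=103, qty=9): fills=none; bids=[#1:9@103] asks=[-]
After op 2 [order #2] limit_buy(price=101, qty=10): fills=none; bids=[#1:9@103 #2:10@101] asks=[-]
After op 3 [order #3] limit_sell(price=104, qty=5): fills=none; bids=[#1:9@103 #2:10@101] asks=[#3:5@104]
After op 4 [order #4] limit_sell(price=101, qty=8): fills=#1x#4:8@103; bids=[#1:1@103 #2:10@101] asks=[#3:5@104]
After op 5 [order #5] limit_buy(price=100, qty=5): fills=none; bids=[#1:1@103 #2:10@101 #5:5@100] asks=[#3:5@104]
After op 6 [order #6] limit_sell(price=96, qty=8): fills=#1x#6:1@103 #2x#6:7@101; bids=[#2:3@101 #5:5@100] asks=[#3:5@104]
After op 7 [order #7] limit_buy(price=96, qty=9): fills=none; bids=[#2:3@101 #5:5@100 #7:9@96] asks=[#3:5@104]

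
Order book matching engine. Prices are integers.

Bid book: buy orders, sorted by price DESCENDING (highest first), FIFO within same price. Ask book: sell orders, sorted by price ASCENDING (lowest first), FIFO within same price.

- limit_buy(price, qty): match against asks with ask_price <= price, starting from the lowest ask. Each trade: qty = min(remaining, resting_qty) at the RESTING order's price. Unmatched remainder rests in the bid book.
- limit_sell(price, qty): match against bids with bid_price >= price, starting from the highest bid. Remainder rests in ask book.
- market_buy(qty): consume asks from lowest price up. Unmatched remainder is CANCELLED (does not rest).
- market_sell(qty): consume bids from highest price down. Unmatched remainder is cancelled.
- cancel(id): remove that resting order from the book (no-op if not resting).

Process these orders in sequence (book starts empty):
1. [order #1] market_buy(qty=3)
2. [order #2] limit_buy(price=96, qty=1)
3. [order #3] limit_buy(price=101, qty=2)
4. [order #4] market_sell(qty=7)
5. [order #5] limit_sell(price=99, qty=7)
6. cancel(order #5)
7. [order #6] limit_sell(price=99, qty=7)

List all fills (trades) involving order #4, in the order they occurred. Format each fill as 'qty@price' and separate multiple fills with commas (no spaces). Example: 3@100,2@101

After op 1 [order #1] market_buy(qty=3): fills=none; bids=[-] asks=[-]
After op 2 [order #2] limit_buy(price=96, qty=1): fills=none; bids=[#2:1@96] asks=[-]
After op 3 [order #3] limit_buy(price=101, qty=2): fills=none; bids=[#3:2@101 #2:1@96] asks=[-]
After op 4 [order #4] market_sell(qty=7): fills=#3x#4:2@101 #2x#4:1@96; bids=[-] asks=[-]
After op 5 [order #5] limit_sell(price=99, qty=7): fills=none; bids=[-] asks=[#5:7@99]
After op 6 cancel(order #5): fills=none; bids=[-] asks=[-]
After op 7 [order #6] limit_sell(price=99, qty=7): fills=none; bids=[-] asks=[#6:7@99]

Answer: 2@101,1@96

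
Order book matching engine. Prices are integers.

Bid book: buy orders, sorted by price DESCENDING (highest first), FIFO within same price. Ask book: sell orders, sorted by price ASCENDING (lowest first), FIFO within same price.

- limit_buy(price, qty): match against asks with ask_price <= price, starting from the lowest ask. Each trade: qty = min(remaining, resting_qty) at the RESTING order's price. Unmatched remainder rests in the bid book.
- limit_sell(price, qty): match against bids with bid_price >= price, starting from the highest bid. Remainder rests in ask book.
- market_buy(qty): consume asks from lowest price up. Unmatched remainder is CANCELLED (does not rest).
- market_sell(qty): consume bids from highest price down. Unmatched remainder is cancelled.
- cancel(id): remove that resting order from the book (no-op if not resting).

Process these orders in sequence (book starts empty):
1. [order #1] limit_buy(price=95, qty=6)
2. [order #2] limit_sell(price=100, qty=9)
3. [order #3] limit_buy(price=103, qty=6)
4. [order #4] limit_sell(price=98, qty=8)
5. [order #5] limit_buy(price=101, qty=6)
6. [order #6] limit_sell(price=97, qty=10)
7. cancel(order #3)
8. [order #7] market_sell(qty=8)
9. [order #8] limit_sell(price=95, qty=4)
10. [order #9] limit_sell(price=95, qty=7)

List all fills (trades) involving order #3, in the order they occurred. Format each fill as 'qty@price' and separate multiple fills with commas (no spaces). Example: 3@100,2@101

After op 1 [order #1] limit_buy(price=95, qty=6): fills=none; bids=[#1:6@95] asks=[-]
After op 2 [order #2] limit_sell(price=100, qty=9): fills=none; bids=[#1:6@95] asks=[#2:9@100]
After op 3 [order #3] limit_buy(price=103, qty=6): fills=#3x#2:6@100; bids=[#1:6@95] asks=[#2:3@100]
After op 4 [order #4] limit_sell(price=98, qty=8): fills=none; bids=[#1:6@95] asks=[#4:8@98 #2:3@100]
After op 5 [order #5] limit_buy(price=101, qty=6): fills=#5x#4:6@98; bids=[#1:6@95] asks=[#4:2@98 #2:3@100]
After op 6 [order #6] limit_sell(price=97, qty=10): fills=none; bids=[#1:6@95] asks=[#6:10@97 #4:2@98 #2:3@100]
After op 7 cancel(order #3): fills=none; bids=[#1:6@95] asks=[#6:10@97 #4:2@98 #2:3@100]
After op 8 [order #7] market_sell(qty=8): fills=#1x#7:6@95; bids=[-] asks=[#6:10@97 #4:2@98 #2:3@100]
After op 9 [order #8] limit_sell(price=95, qty=4): fills=none; bids=[-] asks=[#8:4@95 #6:10@97 #4:2@98 #2:3@100]
After op 10 [order #9] limit_sell(price=95, qty=7): fills=none; bids=[-] asks=[#8:4@95 #9:7@95 #6:10@97 #4:2@98 #2:3@100]

Answer: 6@100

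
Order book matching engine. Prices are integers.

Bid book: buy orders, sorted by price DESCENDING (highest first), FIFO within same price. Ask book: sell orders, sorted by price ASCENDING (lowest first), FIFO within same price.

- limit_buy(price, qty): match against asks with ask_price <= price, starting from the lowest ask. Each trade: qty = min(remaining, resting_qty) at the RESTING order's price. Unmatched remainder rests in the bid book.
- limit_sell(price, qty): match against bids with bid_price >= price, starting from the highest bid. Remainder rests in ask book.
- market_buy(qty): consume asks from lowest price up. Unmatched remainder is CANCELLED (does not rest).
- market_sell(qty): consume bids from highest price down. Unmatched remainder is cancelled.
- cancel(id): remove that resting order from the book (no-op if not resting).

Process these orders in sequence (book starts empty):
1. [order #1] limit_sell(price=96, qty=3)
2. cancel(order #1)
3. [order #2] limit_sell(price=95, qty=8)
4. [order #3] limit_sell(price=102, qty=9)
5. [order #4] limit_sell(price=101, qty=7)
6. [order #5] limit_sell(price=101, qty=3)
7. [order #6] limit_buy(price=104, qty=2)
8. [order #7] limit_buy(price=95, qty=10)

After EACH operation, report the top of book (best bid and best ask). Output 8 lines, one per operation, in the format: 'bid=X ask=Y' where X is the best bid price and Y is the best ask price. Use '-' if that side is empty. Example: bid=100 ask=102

After op 1 [order #1] limit_sell(price=96, qty=3): fills=none; bids=[-] asks=[#1:3@96]
After op 2 cancel(order #1): fills=none; bids=[-] asks=[-]
After op 3 [order #2] limit_sell(price=95, qty=8): fills=none; bids=[-] asks=[#2:8@95]
After op 4 [order #3] limit_sell(price=102, qty=9): fills=none; bids=[-] asks=[#2:8@95 #3:9@102]
After op 5 [order #4] limit_sell(price=101, qty=7): fills=none; bids=[-] asks=[#2:8@95 #4:7@101 #3:9@102]
After op 6 [order #5] limit_sell(price=101, qty=3): fills=none; bids=[-] asks=[#2:8@95 #4:7@101 #5:3@101 #3:9@102]
After op 7 [order #6] limit_buy(price=104, qty=2): fills=#6x#2:2@95; bids=[-] asks=[#2:6@95 #4:7@101 #5:3@101 #3:9@102]
After op 8 [order #7] limit_buy(price=95, qty=10): fills=#7x#2:6@95; bids=[#7:4@95] asks=[#4:7@101 #5:3@101 #3:9@102]

Answer: bid=- ask=96
bid=- ask=-
bid=- ask=95
bid=- ask=95
bid=- ask=95
bid=- ask=95
bid=- ask=95
bid=95 ask=101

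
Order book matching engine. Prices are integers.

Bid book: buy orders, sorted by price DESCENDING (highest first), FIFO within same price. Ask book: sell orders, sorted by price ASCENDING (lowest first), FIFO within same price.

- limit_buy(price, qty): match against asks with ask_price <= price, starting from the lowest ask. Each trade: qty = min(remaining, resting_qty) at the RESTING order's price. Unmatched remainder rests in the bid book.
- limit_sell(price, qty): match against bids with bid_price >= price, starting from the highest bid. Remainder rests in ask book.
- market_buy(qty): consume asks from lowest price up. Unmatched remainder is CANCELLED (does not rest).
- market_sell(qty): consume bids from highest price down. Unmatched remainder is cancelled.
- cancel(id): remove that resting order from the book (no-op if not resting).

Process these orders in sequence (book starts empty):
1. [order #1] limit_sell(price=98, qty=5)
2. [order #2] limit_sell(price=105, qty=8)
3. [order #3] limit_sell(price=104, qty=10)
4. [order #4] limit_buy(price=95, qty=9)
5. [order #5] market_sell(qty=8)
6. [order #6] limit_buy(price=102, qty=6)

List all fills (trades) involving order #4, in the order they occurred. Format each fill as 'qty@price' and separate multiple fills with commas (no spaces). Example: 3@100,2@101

After op 1 [order #1] limit_sell(price=98, qty=5): fills=none; bids=[-] asks=[#1:5@98]
After op 2 [order #2] limit_sell(price=105, qty=8): fills=none; bids=[-] asks=[#1:5@98 #2:8@105]
After op 3 [order #3] limit_sell(price=104, qty=10): fills=none; bids=[-] asks=[#1:5@98 #3:10@104 #2:8@105]
After op 4 [order #4] limit_buy(price=95, qty=9): fills=none; bids=[#4:9@95] asks=[#1:5@98 #3:10@104 #2:8@105]
After op 5 [order #5] market_sell(qty=8): fills=#4x#5:8@95; bids=[#4:1@95] asks=[#1:5@98 #3:10@104 #2:8@105]
After op 6 [order #6] limit_buy(price=102, qty=6): fills=#6x#1:5@98; bids=[#6:1@102 #4:1@95] asks=[#3:10@104 #2:8@105]

Answer: 8@95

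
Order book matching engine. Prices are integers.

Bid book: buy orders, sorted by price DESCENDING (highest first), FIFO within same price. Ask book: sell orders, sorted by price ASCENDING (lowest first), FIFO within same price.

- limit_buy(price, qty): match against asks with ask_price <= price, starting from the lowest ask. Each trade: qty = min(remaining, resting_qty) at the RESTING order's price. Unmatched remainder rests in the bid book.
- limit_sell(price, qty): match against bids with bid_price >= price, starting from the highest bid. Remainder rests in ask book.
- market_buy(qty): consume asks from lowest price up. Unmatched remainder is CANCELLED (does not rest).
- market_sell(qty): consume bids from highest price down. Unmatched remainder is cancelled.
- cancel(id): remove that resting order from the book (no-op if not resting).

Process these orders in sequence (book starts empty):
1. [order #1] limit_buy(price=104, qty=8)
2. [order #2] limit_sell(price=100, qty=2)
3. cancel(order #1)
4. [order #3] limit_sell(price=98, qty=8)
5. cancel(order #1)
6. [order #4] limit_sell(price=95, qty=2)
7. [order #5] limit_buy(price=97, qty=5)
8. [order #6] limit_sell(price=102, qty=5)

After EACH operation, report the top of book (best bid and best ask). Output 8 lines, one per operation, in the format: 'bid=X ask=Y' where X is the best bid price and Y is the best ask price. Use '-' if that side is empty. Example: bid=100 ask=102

After op 1 [order #1] limit_buy(price=104, qty=8): fills=none; bids=[#1:8@104] asks=[-]
After op 2 [order #2] limit_sell(price=100, qty=2): fills=#1x#2:2@104; bids=[#1:6@104] asks=[-]
After op 3 cancel(order #1): fills=none; bids=[-] asks=[-]
After op 4 [order #3] limit_sell(price=98, qty=8): fills=none; bids=[-] asks=[#3:8@98]
After op 5 cancel(order #1): fills=none; bids=[-] asks=[#3:8@98]
After op 6 [order #4] limit_sell(price=95, qty=2): fills=none; bids=[-] asks=[#4:2@95 #3:8@98]
After op 7 [order #5] limit_buy(price=97, qty=5): fills=#5x#4:2@95; bids=[#5:3@97] asks=[#3:8@98]
After op 8 [order #6] limit_sell(price=102, qty=5): fills=none; bids=[#5:3@97] asks=[#3:8@98 #6:5@102]

Answer: bid=104 ask=-
bid=104 ask=-
bid=- ask=-
bid=- ask=98
bid=- ask=98
bid=- ask=95
bid=97 ask=98
bid=97 ask=98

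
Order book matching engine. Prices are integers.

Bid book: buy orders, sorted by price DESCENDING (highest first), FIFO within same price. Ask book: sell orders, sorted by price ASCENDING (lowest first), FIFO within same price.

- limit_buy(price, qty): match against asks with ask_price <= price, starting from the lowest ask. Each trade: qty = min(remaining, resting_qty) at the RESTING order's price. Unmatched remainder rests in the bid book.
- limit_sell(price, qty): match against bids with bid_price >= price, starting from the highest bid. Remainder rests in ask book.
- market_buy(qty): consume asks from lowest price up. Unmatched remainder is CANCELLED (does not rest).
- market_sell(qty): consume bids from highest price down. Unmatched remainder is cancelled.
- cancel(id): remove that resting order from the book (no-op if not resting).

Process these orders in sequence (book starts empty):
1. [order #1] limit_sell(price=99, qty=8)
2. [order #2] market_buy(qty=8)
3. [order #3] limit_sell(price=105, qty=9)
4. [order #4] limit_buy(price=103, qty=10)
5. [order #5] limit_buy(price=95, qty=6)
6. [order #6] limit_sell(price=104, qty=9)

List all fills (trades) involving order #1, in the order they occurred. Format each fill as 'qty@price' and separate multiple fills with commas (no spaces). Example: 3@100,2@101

Answer: 8@99

Derivation:
After op 1 [order #1] limit_sell(price=99, qty=8): fills=none; bids=[-] asks=[#1:8@99]
After op 2 [order #2] market_buy(qty=8): fills=#2x#1:8@99; bids=[-] asks=[-]
After op 3 [order #3] limit_sell(price=105, qty=9): fills=none; bids=[-] asks=[#3:9@105]
After op 4 [order #4] limit_buy(price=103, qty=10): fills=none; bids=[#4:10@103] asks=[#3:9@105]
After op 5 [order #5] limit_buy(price=95, qty=6): fills=none; bids=[#4:10@103 #5:6@95] asks=[#3:9@105]
After op 6 [order #6] limit_sell(price=104, qty=9): fills=none; bids=[#4:10@103 #5:6@95] asks=[#6:9@104 #3:9@105]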